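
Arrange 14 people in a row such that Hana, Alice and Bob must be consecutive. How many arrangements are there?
Treat the 3 as one block: (14-3+1)! × 3! = 479001600 × 6 = 2874009600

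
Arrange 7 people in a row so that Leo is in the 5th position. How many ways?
Fix one position: (7-1)! = 720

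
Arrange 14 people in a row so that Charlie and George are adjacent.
Treat as block: (14-1)! × 2! = 6227020800 × 2 = 12454041600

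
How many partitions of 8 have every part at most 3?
Let r_j(i) = number of partitions of i into parts ≤ j, for i = 0..8. r_1(i) = 1 for all i; r_j(i) = r_{j-1}(i) + r_j(i-j). Rows j = 2..3: ≤2: 1 1 2 2 3 3 4 4 5; ≤3: 1 1 2 3 4 5 7 8 10. r_3(8) = 10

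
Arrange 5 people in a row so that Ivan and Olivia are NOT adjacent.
Total - adjacent = 5! - (5-1)!×2 = 120 - 48 = 72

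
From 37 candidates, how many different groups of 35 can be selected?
C(37,35) = 37!/(35!×2!) = 666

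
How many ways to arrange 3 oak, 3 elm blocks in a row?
6! / (3! × 3!) = 20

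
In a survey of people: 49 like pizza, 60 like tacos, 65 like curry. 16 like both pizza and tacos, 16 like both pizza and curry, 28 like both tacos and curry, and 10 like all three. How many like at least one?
|A∪B∪C| = 49+60+65-16-16-28+10 = 124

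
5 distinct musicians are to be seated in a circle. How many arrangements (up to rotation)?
Circular: fix one position, arrange the rest. (5-1)! = 24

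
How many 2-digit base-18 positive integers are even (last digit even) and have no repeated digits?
Last∈{0,2,4,6,8,10,12,14,16}. Last=0: 17. Last nonzero: 8×16×P(16,0) = 128. Total = 145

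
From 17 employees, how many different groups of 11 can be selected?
C(17,11) = 17!/(11!×6!) = 12376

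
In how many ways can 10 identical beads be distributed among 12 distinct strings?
C(10+12-1, 12-1) = C(21, 11) = 352716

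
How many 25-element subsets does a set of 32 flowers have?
C(32,25) = 32!/(25!×7!) = 3365856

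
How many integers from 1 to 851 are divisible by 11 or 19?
⌊851/11⌋ + ⌊851/19⌋ - ⌊851/209⌋ = 77 + 44 - 4 = 117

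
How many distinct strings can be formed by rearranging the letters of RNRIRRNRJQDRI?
13! / (1! × 2! × 1! × 2! × 6! × 1!) = 2162160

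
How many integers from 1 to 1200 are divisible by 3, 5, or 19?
⌊1200/3⌋+⌊1200/5⌋+⌊1200/19⌋ - ⌊1200/15⌋-⌊1200/57⌋-⌊1200/95⌋ + ⌊1200/285⌋ = 400+240+63 - 80-21-12 + 4 = 594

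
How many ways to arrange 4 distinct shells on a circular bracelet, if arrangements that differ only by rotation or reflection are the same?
(4-1)!/2 = 6/2 = 3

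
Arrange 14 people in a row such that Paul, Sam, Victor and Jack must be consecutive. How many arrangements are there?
Treat the 4 as one block: (14-4+1)! × 4! = 39916800 × 24 = 958003200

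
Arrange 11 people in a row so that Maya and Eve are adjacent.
Treat as block: (11-1)! × 2! = 3628800 × 2 = 7257600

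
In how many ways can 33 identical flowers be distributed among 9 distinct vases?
C(33+9-1, 9-1) = C(41, 8) = 95548245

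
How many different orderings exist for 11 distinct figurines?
11! = 39916800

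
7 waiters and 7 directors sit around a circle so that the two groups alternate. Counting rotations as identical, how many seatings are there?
Fix one of the waiters: (7-1)! ways for the remaining waiters, × 7! ways for the directors = 720 × 5040 = 3628800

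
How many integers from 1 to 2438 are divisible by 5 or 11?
⌊2438/5⌋ + ⌊2438/11⌋ - ⌊2438/55⌋ = 487 + 221 - 44 = 664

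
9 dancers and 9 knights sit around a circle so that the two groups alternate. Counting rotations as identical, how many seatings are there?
Fix one of the dancers: (9-1)! ways for the remaining dancers, × 9! ways for the knights = 40320 × 362880 = 14631321600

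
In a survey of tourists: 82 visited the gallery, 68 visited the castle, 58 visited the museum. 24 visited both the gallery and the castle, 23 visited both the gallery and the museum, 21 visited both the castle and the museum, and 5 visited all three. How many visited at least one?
|A∪B∪C| = 82+68+58-24-23-21+5 = 145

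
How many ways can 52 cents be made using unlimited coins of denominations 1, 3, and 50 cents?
Coefficient of x^52 in 1/(1-x^1) · 1/(1-x^3) · 1/(1-x^50). Case on j = number of 50-cent coins (j = 0..1); remainder r = 52 - 50j is made from {1,3} in ⌊r/3⌋+1 ways. r = 52, 2 → 18 + 1 = 19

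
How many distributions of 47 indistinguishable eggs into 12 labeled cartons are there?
C(47+12-1, 12-1) = C(58, 11) = 227692286640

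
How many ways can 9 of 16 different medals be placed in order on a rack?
P(16,9) = 16!/(16-9)! = 4151347200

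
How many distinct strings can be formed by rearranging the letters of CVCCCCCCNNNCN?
13! / (4! × 1! × 8!) = 6435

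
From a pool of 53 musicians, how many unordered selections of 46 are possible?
C(53,46) = 53!/(46!×7!) = 154143080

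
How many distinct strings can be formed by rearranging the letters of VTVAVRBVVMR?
11! / (2! × 1! × 5! × 1! × 1! × 1!) = 166320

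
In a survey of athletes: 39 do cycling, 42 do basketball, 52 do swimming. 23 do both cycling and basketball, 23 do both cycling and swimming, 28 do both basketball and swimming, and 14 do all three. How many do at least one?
|A∪B∪C| = 39+42+52-23-23-28+14 = 73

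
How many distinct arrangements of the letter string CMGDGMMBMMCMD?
13! / (6! × 1! × 2! × 2! × 2!) = 1081080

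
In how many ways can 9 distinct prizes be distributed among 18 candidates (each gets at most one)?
P(18,9) = 18!/(18-9)! = 17643225600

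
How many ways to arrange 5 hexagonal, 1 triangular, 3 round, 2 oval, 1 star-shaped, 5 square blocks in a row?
17! / (5! × 1! × 3! × 2! × 1! × 5!) = 2058376320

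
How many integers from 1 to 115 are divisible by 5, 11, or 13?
⌊115/5⌋+⌊115/11⌋+⌊115/13⌋ - ⌊115/55⌋-⌊115/65⌋-⌊115/143⌋ + ⌊115/715⌋ = 23+10+8 - 2-1-0 + 0 = 38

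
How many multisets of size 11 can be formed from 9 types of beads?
C(11+9-1, 9-1) = C(19, 8) = 75582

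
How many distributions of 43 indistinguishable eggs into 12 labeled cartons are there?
C(43+12-1, 12-1) = C(54, 11) = 95722852680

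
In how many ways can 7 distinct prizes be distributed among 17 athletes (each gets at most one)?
P(17,7) = 17!/(17-7)! = 98017920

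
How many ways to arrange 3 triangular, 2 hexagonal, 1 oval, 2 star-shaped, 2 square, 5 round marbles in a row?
15! / (3! × 2! × 1! × 2! × 2! × 5!) = 227026800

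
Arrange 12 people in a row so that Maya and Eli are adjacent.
Treat as block: (12-1)! × 2! = 39916800 × 2 = 79833600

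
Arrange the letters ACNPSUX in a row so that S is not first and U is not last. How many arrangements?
By inclusion-exclusion: 7! - 2×(7-1)! + (7-2)! = 5040 - 1440 + 120 = 3720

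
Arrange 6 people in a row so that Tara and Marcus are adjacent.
Treat as block: (6-1)! × 2! = 120 × 2 = 240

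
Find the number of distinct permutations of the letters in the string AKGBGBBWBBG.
11! / (1! × 5! × 1! × 1! × 3!) = 55440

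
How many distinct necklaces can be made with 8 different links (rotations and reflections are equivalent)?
(8-1)!/2 = 5040/2 = 2520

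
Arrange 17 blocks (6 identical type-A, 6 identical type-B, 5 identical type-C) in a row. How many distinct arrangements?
17! / (6! × 6! × 5!) = 5717712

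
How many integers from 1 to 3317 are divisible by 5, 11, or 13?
⌊3317/5⌋+⌊3317/11⌋+⌊3317/13⌋ - ⌊3317/55⌋-⌊3317/65⌋-⌊3317/143⌋ + ⌊3317/715⌋ = 663+301+255 - 60-51-23 + 4 = 1089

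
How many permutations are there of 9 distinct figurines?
9! = 362880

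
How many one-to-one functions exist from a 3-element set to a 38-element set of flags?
P(38,3) = 38!/(38-3)! = 50616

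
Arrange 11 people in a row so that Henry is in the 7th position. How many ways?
Fix one position: (11-1)! = 3628800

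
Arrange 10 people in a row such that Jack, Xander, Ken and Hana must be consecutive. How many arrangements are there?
Treat the 4 as one block: (10-4+1)! × 4! = 5040 × 24 = 120960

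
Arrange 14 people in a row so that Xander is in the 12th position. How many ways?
Fix one position: (14-1)! = 6227020800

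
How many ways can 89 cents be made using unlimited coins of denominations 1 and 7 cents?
Coefficient of x^89 in 1/(1-x^1) · 1/(1-x^7). Use j coins of 7 for j = 0..⌊89/7⌋ = 12, the rest in 1s: 12 + 1 = 13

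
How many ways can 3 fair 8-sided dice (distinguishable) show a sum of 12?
Coefficient of x^12 in (x + x² + ... + x^8)^3. By inclusion-exclusion on dice exceeding 8: Σ_j (-1)^j C(3,j)·C(12-1-8j, 2) = C(3,0)·C(11,2) - C(3,1)·C(3,2) = 1·55 - 3·3 = 46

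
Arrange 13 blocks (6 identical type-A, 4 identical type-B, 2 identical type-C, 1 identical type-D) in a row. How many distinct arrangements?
13! / (6! × 4! × 2! × 1!) = 180180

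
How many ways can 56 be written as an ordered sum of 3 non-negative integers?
C(56+3-1, 3-1) = C(58, 2) = 1653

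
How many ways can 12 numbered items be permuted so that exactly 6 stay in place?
Choose the 6 fixed points C(12,6) = 924, derange the rest: !6 = Σ_{j=0}^{6} (-1)^j·6!/j! = 720 - 720 + 360 - 120 + 30 - 6 + 1 = 265. Product = 924 × 265 = 244860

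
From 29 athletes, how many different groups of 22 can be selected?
C(29,22) = 29!/(22!×7!) = 1560780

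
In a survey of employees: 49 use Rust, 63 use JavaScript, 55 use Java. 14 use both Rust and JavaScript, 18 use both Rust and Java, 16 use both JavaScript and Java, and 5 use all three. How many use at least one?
|A∪B∪C| = 49+63+55-14-18-16+5 = 124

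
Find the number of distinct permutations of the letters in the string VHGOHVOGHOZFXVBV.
16! / (1! × 1! × 2! × 4! × 1! × 1! × 3! × 3!) = 12108096000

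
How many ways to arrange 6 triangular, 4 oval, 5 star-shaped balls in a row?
15! / (6! × 4! × 5!) = 630630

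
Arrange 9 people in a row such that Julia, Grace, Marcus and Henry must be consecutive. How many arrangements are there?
Treat the 4 as one block: (9-4+1)! × 4! = 720 × 24 = 17280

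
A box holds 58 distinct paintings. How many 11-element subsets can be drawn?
C(58,11) = 58!/(11!×47!) = 227692286640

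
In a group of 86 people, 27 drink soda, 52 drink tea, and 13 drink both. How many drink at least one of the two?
|A∪B| = |A| + |B| - |A∩B| = 27 + 52 - 13 = 66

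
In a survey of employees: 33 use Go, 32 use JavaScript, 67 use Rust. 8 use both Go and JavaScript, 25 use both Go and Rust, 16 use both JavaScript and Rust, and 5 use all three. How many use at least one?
|A∪B∪C| = 33+32+67-8-25-16+5 = 88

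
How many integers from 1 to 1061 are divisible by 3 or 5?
⌊1061/3⌋ + ⌊1061/5⌋ - ⌊1061/15⌋ = 353 + 212 - 70 = 495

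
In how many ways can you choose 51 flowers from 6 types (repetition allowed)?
C(51+6-1, 6-1) = C(56, 5) = 3819816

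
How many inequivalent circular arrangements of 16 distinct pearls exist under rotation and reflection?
(16-1)!/2 = 1307674368000/2 = 653837184000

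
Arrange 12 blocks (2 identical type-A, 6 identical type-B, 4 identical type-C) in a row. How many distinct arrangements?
12! / (2! × 6! × 4!) = 13860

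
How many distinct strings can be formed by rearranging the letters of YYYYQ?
5! / (1! × 4!) = 5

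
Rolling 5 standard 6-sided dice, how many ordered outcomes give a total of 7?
Coefficient of x^7 in (x + x² + ... + x^6)^5. By inclusion-exclusion on dice exceeding 6: Σ_j (-1)^j C(5,j)·C(7-1-6j, 4) = C(5,0)·C(6,4) = 1·15 = 15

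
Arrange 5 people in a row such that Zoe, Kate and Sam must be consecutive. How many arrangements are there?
Treat the 3 as one block: (5-3+1)! × 3! = 6 × 6 = 36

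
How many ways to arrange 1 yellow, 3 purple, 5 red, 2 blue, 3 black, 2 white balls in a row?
16! / (1! × 3! × 5! × 2! × 3! × 2!) = 1210809600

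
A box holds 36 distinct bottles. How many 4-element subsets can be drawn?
C(36,4) = 36!/(4!×32!) = 58905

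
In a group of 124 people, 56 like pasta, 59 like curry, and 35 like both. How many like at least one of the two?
|A∪B| = |A| + |B| - |A∩B| = 56 + 59 - 35 = 80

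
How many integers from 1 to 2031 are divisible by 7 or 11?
⌊2031/7⌋ + ⌊2031/11⌋ - ⌊2031/77⌋ = 290 + 184 - 26 = 448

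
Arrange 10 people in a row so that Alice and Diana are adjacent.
Treat as block: (10-1)! × 2! = 362880 × 2 = 725760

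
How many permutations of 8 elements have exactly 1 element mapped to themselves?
Choose the 1 fixed point C(8,1) = 8, derange the rest: !7 = Σ_{j=0}^{7} (-1)^j·7!/j! = 5040 - 5040 + 2520 - 840 + 210 - 42 + 7 - 1 = 1854. Product = 8 × 1854 = 14832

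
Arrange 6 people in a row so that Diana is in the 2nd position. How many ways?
Fix one position: (6-1)! = 120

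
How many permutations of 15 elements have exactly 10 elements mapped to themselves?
Choose the 10 fixed points C(15,10) = 3003, derange the rest: !5 = Σ_{j=0}^{5} (-1)^j·5!/j! = 120 - 120 + 60 - 20 + 5 - 1 = 44. Product = 3003 × 44 = 132132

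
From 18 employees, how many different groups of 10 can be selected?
C(18,10) = 18!/(10!×8!) = 43758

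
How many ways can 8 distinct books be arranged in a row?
8! = 40320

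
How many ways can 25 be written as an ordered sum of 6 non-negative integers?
C(25+6-1, 6-1) = C(30, 5) = 142506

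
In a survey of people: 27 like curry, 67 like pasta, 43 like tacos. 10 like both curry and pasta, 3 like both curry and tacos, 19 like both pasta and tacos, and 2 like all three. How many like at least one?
|A∪B∪C| = 27+67+43-10-3-19+2 = 107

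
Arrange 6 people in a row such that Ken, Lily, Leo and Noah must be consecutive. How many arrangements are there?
Treat the 4 as one block: (6-4+1)! × 4! = 6 × 24 = 144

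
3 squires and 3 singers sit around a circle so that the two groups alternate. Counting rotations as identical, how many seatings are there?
Fix one of the squires: (3-1)! ways for the remaining squires, × 3! ways for the singers = 2 × 6 = 12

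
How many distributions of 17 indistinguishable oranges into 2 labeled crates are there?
C(17+2-1, 2-1) = C(18, 1) = 18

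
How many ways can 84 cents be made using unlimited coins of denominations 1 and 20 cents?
Coefficient of x^84 in 1/(1-x^1) · 1/(1-x^20). Use j coins of 20 for j = 0..⌊84/20⌋ = 4, the rest in 1s: 4 + 1 = 5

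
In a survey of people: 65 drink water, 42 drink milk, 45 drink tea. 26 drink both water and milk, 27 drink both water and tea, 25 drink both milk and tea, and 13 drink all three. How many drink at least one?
|A∪B∪C| = 65+42+45-26-27-25+13 = 87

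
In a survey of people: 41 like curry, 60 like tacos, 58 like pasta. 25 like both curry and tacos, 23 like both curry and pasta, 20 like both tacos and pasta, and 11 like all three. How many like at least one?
|A∪B∪C| = 41+60+58-25-23-20+11 = 102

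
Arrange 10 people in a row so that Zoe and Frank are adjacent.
Treat as block: (10-1)! × 2! = 362880 × 2 = 725760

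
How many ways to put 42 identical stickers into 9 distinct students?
C(42+9-1, 9-1) = C(50, 8) = 536878650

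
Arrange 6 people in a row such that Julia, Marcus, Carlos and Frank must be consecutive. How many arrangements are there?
Treat the 4 as one block: (6-4+1)! × 4! = 6 × 24 = 144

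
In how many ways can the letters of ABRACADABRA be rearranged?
11! / (5! × 2! × 2! × 1! × 1!) = 83160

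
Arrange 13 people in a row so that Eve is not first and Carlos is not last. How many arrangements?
By inclusion-exclusion: 13! - 2×(13-1)! + (13-2)! = 6227020800 - 958003200 + 39916800 = 5308934400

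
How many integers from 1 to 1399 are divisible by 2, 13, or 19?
⌊1399/2⌋+⌊1399/13⌋+⌊1399/19⌋ - ⌊1399/26⌋-⌊1399/38⌋-⌊1399/247⌋ + ⌊1399/494⌋ = 699+107+73 - 53-36-5 + 2 = 787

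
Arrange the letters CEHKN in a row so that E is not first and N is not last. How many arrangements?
By inclusion-exclusion: 5! - 2×(5-1)! + (5-2)! = 120 - 48 + 6 = 78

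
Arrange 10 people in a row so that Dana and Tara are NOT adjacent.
Total - adjacent = 10! - (10-1)!×2 = 3628800 - 725760 = 2903040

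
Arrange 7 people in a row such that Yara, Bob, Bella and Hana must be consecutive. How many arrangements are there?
Treat the 4 as one block: (7-4+1)! × 4! = 24 × 24 = 576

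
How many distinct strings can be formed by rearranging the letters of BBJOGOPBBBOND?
13! / (1! × 1! × 1! × 1! × 3! × 5! × 1!) = 8648640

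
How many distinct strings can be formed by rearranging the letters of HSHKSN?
6! / (1! × 1! × 2! × 2!) = 180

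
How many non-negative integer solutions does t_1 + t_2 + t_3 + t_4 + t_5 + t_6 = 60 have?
C(60+6-1, 6-1) = C(65, 5) = 8259888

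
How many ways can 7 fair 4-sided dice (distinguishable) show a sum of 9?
Coefficient of x^9 in (x + x² + ... + x^4)^7. By inclusion-exclusion on dice exceeding 4: Σ_j (-1)^j C(7,j)·C(9-1-4j, 6) = C(7,0)·C(8,6) = 1·28 = 28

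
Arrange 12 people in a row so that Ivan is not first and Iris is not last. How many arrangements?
By inclusion-exclusion: 12! - 2×(12-1)! + (12-2)! = 479001600 - 79833600 + 3628800 = 402796800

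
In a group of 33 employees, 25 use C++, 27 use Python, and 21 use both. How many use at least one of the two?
|A∪B| = |A| + |B| - |A∩B| = 25 + 27 - 21 = 31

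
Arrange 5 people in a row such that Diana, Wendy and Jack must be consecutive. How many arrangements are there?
Treat the 3 as one block: (5-3+1)! × 3! = 6 × 6 = 36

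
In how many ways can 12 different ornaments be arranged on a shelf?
12! = 479001600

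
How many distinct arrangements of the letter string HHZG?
4! / (2! × 1! × 1!) = 12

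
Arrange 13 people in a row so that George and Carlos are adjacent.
Treat as block: (13-1)! × 2! = 479001600 × 2 = 958003200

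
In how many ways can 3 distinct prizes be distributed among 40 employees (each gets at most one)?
P(40,3) = 40!/(40-3)! = 59280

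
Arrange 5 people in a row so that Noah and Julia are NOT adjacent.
Total - adjacent = 5! - (5-1)!×2 = 120 - 48 = 72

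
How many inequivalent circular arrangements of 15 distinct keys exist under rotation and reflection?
(15-1)!/2 = 87178291200/2 = 43589145600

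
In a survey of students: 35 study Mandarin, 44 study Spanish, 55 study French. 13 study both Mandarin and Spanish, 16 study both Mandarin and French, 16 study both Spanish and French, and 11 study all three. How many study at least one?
|A∪B∪C| = 35+44+55-13-16-16+11 = 100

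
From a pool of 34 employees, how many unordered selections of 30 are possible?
C(34,30) = 34!/(30!×4!) = 46376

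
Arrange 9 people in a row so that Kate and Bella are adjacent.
Treat as block: (9-1)! × 2! = 40320 × 2 = 80640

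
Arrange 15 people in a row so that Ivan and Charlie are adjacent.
Treat as block: (15-1)! × 2! = 87178291200 × 2 = 174356582400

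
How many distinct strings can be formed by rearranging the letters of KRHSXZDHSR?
10! / (1! × 1! × 1! × 2! × 2! × 1! × 2!) = 453600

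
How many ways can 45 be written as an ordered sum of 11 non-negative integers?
C(45+11-1, 11-1) = C(55, 10) = 29248649430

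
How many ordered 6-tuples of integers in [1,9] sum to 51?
Coefficient of x^51 in (x + x² + ... + x^9)^6. By inclusion-exclusion on dice exceeding 9: Σ_j (-1)^j C(6,j)·C(51-1-9j, 5) = C(6,0)·C(50,5) - C(6,1)·C(41,5) + C(6,2)·C(32,5) - C(6,3)·C(23,5) + C(6,4)·C(14,5) - C(6,5)·C(5,5) = 1·2118760 - 6·749398 + 15·201376 - 20·33649 + 15·2002 - 6·1 = 56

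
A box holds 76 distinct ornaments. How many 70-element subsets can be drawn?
C(76,70) = 76!/(70!×6!) = 218618940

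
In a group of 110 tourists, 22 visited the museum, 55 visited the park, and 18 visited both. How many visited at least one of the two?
|A∪B| = |A| + |B| - |A∩B| = 22 + 55 - 18 = 59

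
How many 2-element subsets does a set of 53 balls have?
C(53,2) = 53!/(2!×51!) = 1378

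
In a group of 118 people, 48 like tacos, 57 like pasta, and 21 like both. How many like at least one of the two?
|A∪B| = |A| + |B| - |A∩B| = 48 + 57 - 21 = 84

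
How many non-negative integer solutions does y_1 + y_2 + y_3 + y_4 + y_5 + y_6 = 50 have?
C(50+6-1, 6-1) = C(55, 5) = 3478761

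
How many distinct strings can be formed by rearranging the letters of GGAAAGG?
7! / (3! × 4!) = 35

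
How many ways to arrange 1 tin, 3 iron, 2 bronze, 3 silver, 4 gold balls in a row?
13! / (1! × 3! × 2! × 3! × 4!) = 3603600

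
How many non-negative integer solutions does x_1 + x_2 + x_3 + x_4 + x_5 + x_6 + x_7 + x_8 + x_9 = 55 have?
C(55+9-1, 9-1) = C(63, 8) = 3872894697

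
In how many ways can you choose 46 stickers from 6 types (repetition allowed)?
C(46+6-1, 6-1) = C(51, 5) = 2349060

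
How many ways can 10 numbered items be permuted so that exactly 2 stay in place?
Choose the 2 fixed points C(10,2) = 45, derange the rest: !8 = Σ_{j=0}^{8} (-1)^j·8!/j! = 40320 - 40320 + 20160 - 6720 + 1680 - 336 + 56 - 8 + 1 = 14833. Product = 45 × 14833 = 667485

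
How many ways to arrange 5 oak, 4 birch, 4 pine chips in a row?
13! / (5! × 4! × 4!) = 90090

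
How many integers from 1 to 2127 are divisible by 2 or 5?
⌊2127/2⌋ + ⌊2127/5⌋ - ⌊2127/10⌋ = 1063 + 425 - 212 = 1276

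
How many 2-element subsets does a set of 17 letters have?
C(17,2) = 17!/(2!×15!) = 136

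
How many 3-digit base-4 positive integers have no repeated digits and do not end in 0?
Last digit: 3 nonzero choices. First digit: 2 (nonzero, ≠last). Middle 1: P(2,1) = 2. Total = 12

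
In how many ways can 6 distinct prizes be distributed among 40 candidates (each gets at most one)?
P(40,6) = 40!/(40-6)! = 2763633600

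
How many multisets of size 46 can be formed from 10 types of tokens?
C(46+10-1, 10-1) = C(55, 9) = 6358402050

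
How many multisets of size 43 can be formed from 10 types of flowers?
C(43+10-1, 10-1) = C(52, 9) = 3679075400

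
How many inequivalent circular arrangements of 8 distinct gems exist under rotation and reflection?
(8-1)!/2 = 5040/2 = 2520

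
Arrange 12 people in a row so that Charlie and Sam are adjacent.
Treat as block: (12-1)! × 2! = 39916800 × 2 = 79833600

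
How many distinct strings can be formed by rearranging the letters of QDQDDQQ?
7! / (4! × 3!) = 35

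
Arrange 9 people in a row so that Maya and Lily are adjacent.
Treat as block: (9-1)! × 2! = 40320 × 2 = 80640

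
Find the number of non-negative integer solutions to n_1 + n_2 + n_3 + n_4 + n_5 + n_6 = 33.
C(33+6-1, 6-1) = C(38, 5) = 501942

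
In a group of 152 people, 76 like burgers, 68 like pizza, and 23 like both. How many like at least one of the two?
|A∪B| = |A| + |B| - |A∩B| = 76 + 68 - 23 = 121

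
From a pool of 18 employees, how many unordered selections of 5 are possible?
C(18,5) = 18!/(5!×13!) = 8568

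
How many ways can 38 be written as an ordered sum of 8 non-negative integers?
C(38+8-1, 8-1) = C(45, 7) = 45379620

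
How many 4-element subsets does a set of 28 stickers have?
C(28,4) = 28!/(4!×24!) = 20475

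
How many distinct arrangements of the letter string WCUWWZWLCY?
10! / (4! × 1! × 1! × 1! × 2! × 1!) = 75600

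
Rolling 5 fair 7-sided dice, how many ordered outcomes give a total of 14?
Coefficient of x^14 in (x + x² + ... + x^7)^5. By inclusion-exclusion on dice exceeding 7: Σ_j (-1)^j C(5,j)·C(14-1-7j, 4) = C(5,0)·C(13,4) - C(5,1)·C(6,4) = 1·715 - 5·15 = 640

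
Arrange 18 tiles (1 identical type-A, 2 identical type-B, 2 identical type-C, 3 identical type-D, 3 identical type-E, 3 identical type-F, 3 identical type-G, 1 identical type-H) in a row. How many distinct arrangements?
18! / (1! × 2! × 2! × 3! × 3! × 3! × 3! × 1!) = 1235025792000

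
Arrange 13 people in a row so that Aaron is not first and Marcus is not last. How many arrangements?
By inclusion-exclusion: 13! - 2×(13-1)! + (13-2)! = 6227020800 - 958003200 + 39916800 = 5308934400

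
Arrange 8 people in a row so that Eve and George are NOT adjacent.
Total - adjacent = 8! - (8-1)!×2 = 40320 - 10080 = 30240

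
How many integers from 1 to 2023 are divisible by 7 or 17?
⌊2023/7⌋ + ⌊2023/17⌋ - ⌊2023/119⌋ = 289 + 119 - 17 = 391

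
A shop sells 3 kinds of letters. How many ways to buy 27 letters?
C(27+3-1, 3-1) = C(29, 2) = 406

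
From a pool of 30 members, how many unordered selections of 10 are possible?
C(30,10) = 30!/(10!×20!) = 30045015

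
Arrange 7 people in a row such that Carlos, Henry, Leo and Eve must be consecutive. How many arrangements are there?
Treat the 4 as one block: (7-4+1)! × 4! = 24 × 24 = 576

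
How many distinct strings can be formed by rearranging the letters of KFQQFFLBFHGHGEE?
15! / (2! × 1! × 2! × 1! × 1! × 4! × 2! × 2!) = 3405402000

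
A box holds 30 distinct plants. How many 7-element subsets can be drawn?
C(30,7) = 30!/(7!×23!) = 2035800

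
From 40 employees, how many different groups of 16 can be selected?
C(40,16) = 40!/(16!×24!) = 62852101650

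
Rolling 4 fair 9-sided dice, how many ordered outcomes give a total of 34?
Coefficient of x^34 in (x + x² + ... + x^9)^4. By inclusion-exclusion on dice exceeding 9: Σ_j (-1)^j C(4,j)·C(34-1-9j, 3) = C(4,0)·C(33,3) - C(4,1)·C(24,3) + C(4,2)·C(15,3) - C(4,3)·C(6,3) = 1·5456 - 4·2024 + 6·455 - 4·20 = 10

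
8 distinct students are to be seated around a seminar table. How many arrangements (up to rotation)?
Circular: fix one position, arrange the rest. (8-1)! = 5040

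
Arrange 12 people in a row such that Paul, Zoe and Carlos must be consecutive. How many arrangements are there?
Treat the 3 as one block: (12-3+1)! × 3! = 3628800 × 6 = 21772800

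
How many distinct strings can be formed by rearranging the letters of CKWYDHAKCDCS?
12! / (1! × 3! × 1! × 1! × 1! × 2! × 1! × 2!) = 19958400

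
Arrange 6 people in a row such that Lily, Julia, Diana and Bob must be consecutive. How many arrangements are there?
Treat the 4 as one block: (6-4+1)! × 4! = 6 × 24 = 144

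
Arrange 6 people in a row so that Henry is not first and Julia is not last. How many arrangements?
By inclusion-exclusion: 6! - 2×(6-1)! + (6-2)! = 720 - 240 + 24 = 504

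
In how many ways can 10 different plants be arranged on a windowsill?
10! = 3628800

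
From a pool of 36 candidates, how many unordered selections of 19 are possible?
C(36,19) = 36!/(19!×17!) = 8597496600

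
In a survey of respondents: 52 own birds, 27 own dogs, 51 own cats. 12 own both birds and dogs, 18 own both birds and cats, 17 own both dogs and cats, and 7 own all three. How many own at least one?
|A∪B∪C| = 52+27+51-12-18-17+7 = 90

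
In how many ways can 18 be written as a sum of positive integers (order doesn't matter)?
Pentagonal recurrence p(n) = p(n-1) + p(n-2) - p(n-5) - p(n-7) + p(n-12) + p(n-15) - ... gives p(0..17) = 1, 1, 2, 3, 5, 7, 11, 15, 22, 30, 42, 56, 77, 101, 135, 176, 231, 297. p(18) = p(17) + p(16) - p(13) - p(11) + p(6) + p(3) = 297 + 231 - 101 - 56 + 11 + 3 = 385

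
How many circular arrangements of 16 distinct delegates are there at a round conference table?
Circular: fix one position, arrange the rest. (16-1)! = 1307674368000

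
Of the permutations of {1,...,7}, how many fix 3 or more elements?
Exactly j fixed points: C(7,j)·!(7-j); sum over j ≥ 3 (derangement numbers via !m = (m-1)·(!(m-1) + !(m-2)): !0..!4 = 1, 0, 1, 2, 9). Σ_{j=3}^{7} C(7,j)·!(7-j) = C(7,3)·!4 + C(7,4)·!3 + C(7,5)·!2 + C(7,6)·!1 + C(7,7)·!0 = 35·9 + 35·2 + 21·1 + 7·0 + 1·1 = 407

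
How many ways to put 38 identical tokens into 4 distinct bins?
C(38+4-1, 4-1) = C(41, 3) = 10660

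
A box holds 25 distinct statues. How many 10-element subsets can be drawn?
C(25,10) = 25!/(10!×15!) = 3268760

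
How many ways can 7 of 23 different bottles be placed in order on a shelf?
P(23,7) = 23!/(23-7)! = 1235591280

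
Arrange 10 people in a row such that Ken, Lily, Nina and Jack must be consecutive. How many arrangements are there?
Treat the 4 as one block: (10-4+1)! × 4! = 5040 × 24 = 120960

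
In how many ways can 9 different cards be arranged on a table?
9! = 362880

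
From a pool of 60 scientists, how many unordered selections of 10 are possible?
C(60,10) = 60!/(10!×50!) = 75394027566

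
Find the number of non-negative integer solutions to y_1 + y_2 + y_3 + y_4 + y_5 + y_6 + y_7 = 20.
C(20+7-1, 7-1) = C(26, 6) = 230230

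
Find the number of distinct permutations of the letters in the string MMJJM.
5! / (2! × 3!) = 10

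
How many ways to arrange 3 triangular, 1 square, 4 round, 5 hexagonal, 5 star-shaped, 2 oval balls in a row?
20! / (3! × 1! × 4! × 5! × 5! × 2!) = 586637251200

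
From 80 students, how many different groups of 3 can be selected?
C(80,3) = 80!/(3!×77!) = 82160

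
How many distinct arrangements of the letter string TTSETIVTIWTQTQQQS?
17! / (2! × 4! × 1! × 1! × 1! × 2! × 6!) = 5145940800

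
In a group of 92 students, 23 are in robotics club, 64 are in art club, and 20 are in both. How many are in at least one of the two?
|A∪B| = |A| + |B| - |A∩B| = 23 + 64 - 20 = 67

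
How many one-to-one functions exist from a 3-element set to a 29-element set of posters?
P(29,3) = 29!/(29-3)! = 21924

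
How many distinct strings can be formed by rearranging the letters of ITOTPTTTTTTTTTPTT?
17! / (2! × 13! × 1! × 1!) = 28560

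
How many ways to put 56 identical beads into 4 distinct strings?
C(56+4-1, 4-1) = C(59, 3) = 32509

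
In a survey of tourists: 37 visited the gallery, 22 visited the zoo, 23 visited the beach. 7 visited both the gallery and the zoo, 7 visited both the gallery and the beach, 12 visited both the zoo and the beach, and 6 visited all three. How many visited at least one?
|A∪B∪C| = 37+22+23-7-7-12+6 = 62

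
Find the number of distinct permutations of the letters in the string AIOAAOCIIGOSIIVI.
16! / (1! × 1! × 6! × 1! × 3! × 3! × 1!) = 807206400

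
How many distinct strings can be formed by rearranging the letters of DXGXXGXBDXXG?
12! / (6! × 1! × 2! × 3!) = 55440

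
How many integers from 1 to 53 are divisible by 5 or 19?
⌊53/5⌋ + ⌊53/19⌋ - ⌊53/95⌋ = 10 + 2 - 0 = 12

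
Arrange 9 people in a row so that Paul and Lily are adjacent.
Treat as block: (9-1)! × 2! = 40320 × 2 = 80640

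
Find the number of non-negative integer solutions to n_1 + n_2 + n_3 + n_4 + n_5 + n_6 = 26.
C(26+6-1, 6-1) = C(31, 5) = 169911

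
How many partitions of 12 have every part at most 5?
Let r_j(i) = number of partitions of i into parts ≤ j, for i = 0..12. r_1(i) = 1 for all i; r_j(i) = r_{j-1}(i) + r_j(i-j). Rows j = 2..5: ≤2: 1 1 2 2 3 3 4 4 5 5 6 6 7; ≤3: 1 1 2 3 4 5 7 8 10 12 14 16 19; ≤4: 1 1 2 3 5 6 9 11 15 18 23 27 34; ≤5: 1 1 2 3 5 7 10 13 18 23 30 37 47. r_5(12) = 47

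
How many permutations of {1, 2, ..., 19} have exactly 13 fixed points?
Choose the 13 fixed points C(19,13) = 27132, derange the rest: !6 = Σ_{j=0}^{6} (-1)^j·6!/j! = 720 - 720 + 360 - 120 + 30 - 6 + 1 = 265. Product = 27132 × 265 = 7189980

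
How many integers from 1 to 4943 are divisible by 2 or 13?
⌊4943/2⌋ + ⌊4943/13⌋ - ⌊4943/26⌋ = 2471 + 380 - 190 = 2661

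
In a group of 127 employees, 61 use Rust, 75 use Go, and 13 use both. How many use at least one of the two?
|A∪B| = |A| + |B| - |A∩B| = 61 + 75 - 13 = 123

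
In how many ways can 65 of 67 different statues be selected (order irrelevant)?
C(67,65) = 67!/(65!×2!) = 2211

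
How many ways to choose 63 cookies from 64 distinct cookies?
C(64,63) = 64!/(63!×1!) = 64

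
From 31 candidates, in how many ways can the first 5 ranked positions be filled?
P(31,5) = 31!/(31-5)! = 20389320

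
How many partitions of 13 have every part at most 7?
Let r_j(i) = number of partitions of i into parts ≤ j, for i = 0..13. r_1(i) = 1 for all i; r_j(i) = r_{j-1}(i) + r_j(i-j). Rows j = 2..7: ≤2: 1 1 2 2 3 3 4 4 5 5 6 6 7 7; ≤3: 1 1 2 3 4 5 7 8 10 12 14 16 19 21; ≤4: 1 1 2 3 5 6 9 11 15 18 23 27 34 39; ≤5: 1 1 2 3 5 7 10 13 18 23 30 37 47 57; ≤6: 1 1 2 3 5 7 11 14 20 26 35 44 58 71; ≤7: 1 1 2 3 5 7 11 15 21 28 38 49 65 82. r_7(13) = 82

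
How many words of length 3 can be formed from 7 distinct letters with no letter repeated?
P(7,3) = 7!/(7-3)! = 210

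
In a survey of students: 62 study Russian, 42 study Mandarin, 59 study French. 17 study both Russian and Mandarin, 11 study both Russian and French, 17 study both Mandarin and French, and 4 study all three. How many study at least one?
|A∪B∪C| = 62+42+59-17-11-17+4 = 122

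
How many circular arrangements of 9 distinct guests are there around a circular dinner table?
Circular: fix one position, arrange the rest. (9-1)! = 40320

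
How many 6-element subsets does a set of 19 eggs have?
C(19,6) = 19!/(6!×13!) = 27132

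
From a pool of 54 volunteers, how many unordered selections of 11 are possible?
C(54,11) = 54!/(11!×43!) = 95722852680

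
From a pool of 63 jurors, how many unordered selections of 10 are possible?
C(63,10) = 63!/(10!×53!) = 127805525001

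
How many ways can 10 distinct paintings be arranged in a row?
10! = 3628800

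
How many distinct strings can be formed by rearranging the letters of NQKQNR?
6! / (2! × 1! × 1! × 2!) = 180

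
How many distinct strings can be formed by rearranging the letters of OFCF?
4! / (1! × 1! × 2!) = 12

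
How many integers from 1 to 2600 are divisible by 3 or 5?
⌊2600/3⌋ + ⌊2600/5⌋ - ⌊2600/15⌋ = 866 + 520 - 173 = 1213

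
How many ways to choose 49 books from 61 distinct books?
C(61,49) = 61!/(49!×12!) = 1742058970275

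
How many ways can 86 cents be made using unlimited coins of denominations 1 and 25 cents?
Coefficient of x^86 in 1/(1-x^1) · 1/(1-x^25). Use j coins of 25 for j = 0..⌊86/25⌋ = 3, the rest in 1s: 3 + 1 = 4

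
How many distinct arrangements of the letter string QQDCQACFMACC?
12! / (1! × 1! × 4! × 3! × 2! × 1!) = 1663200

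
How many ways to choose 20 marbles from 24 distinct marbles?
C(24,20) = 24!/(20!×4!) = 10626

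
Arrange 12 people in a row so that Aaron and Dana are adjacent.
Treat as block: (12-1)! × 2! = 39916800 × 2 = 79833600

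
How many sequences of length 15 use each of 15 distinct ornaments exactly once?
15! = 1307674368000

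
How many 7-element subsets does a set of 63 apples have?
C(63,7) = 63!/(7!×56!) = 553270671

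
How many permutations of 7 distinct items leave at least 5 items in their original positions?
Exactly j fixed points: C(7,j)·!(7-j); sum over j ≥ 5 (derangement numbers via !m = (m-1)·(!(m-1) + !(m-2)): !0..!2 = 1, 0, 1). Σ_{j=5}^{7} C(7,j)·!(7-j) = C(7,5)·!2 + C(7,6)·!1 + C(7,7)·!0 = 21·1 + 7·0 + 1·1 = 22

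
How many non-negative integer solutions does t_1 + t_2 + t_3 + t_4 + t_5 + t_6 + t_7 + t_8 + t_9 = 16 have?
C(16+9-1, 9-1) = C(24, 8) = 735471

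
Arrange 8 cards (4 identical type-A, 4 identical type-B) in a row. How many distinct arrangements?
8! / (4! × 4!) = 70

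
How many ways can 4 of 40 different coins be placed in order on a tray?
P(40,4) = 40!/(40-4)! = 2193360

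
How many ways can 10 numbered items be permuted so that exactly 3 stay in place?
Choose the 3 fixed points C(10,3) = 120, derange the rest: !7 = Σ_{j=0}^{7} (-1)^j·7!/j! = 5040 - 5040 + 2520 - 840 + 210 - 42 + 7 - 1 = 1854. Product = 120 × 1854 = 222480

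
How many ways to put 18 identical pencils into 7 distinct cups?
C(18+7-1, 7-1) = C(24, 6) = 134596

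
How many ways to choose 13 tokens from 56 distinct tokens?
C(56,13) = 56!/(13!×43!) = 1889912732400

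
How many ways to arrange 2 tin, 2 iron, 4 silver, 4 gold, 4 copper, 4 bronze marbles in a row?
20! / (2! × 2! × 4! × 4! × 4! × 4!) = 1833241410000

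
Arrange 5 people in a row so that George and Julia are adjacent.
Treat as block: (5-1)! × 2! = 24 × 2 = 48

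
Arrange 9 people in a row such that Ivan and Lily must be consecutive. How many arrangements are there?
Treat the 2 as one block: (9-2+1)! × 2! = 40320 × 2 = 80640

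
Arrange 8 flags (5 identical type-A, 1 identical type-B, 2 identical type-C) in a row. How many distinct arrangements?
8! / (5! × 1! × 2!) = 168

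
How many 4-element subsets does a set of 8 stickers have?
C(8,4) = 8!/(4!×4!) = 70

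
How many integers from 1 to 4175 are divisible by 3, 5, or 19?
⌊4175/3⌋+⌊4175/5⌋+⌊4175/19⌋ - ⌊4175/15⌋-⌊4175/57⌋-⌊4175/95⌋ + ⌊4175/285⌋ = 1391+835+219 - 278-73-43 + 14 = 2065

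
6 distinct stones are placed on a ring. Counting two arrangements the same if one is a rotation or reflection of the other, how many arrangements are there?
(6-1)!/2 = 120/2 = 60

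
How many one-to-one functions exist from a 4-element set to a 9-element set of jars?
P(9,4) = 9!/(9-4)! = 3024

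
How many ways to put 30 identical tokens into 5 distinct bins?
C(30+5-1, 5-1) = C(34, 4) = 46376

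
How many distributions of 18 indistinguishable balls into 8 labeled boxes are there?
C(18+8-1, 8-1) = C(25, 7) = 480700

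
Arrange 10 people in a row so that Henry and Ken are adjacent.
Treat as block: (10-1)! × 2! = 362880 × 2 = 725760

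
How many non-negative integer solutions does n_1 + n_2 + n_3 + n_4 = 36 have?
C(36+4-1, 4-1) = C(39, 3) = 9139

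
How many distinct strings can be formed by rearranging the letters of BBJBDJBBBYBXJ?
13! / (1! × 7! × 3! × 1! × 1!) = 205920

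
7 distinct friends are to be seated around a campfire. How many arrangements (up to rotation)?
Circular: fix one position, arrange the rest. (7-1)! = 720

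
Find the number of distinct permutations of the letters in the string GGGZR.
5! / (1! × 1! × 3!) = 20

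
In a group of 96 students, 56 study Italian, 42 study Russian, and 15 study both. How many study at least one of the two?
|A∪B| = |A| + |B| - |A∩B| = 56 + 42 - 15 = 83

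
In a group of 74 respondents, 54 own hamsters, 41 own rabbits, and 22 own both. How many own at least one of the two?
|A∪B| = |A| + |B| - |A∩B| = 54 + 41 - 22 = 73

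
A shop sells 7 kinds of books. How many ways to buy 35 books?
C(35+7-1, 7-1) = C(41, 6) = 4496388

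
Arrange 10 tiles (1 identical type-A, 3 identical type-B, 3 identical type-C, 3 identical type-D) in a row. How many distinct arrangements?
10! / (1! × 3! × 3! × 3!) = 16800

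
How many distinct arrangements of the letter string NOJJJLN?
7! / (2! × 1! × 1! × 3!) = 420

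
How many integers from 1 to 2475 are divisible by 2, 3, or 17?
⌊2475/2⌋+⌊2475/3⌋+⌊2475/17⌋ - ⌊2475/6⌋-⌊2475/34⌋-⌊2475/51⌋ + ⌊2475/102⌋ = 1237+825+145 - 412-72-48 + 24 = 1699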